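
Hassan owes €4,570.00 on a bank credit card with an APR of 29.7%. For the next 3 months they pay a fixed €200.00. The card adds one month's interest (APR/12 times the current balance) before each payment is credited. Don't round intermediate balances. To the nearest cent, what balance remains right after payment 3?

Monthly rate r = 29.7%/12 = 2.475% = 0.02475.
Each month: B ← B·(1+r) − €200.00.
Month 1: interest €113.11; balance after payment €4,483.11.
Month 2: interest €110.96; balance after payment €4,394.06.
Month 3: interest €108.75; balance after payment €4,302.82.

€4,302.82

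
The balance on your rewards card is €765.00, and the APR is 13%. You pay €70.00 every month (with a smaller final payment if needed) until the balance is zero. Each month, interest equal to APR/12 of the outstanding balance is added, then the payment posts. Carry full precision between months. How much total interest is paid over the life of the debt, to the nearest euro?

€54

Monthly rate r = 13%/12 = 1.08333% = 0.0108333.
Payoff takes n = ⌈−ln(1 − rB₀/P)/ln(1+r)⌉ = ⌈11.694⌉ = 12 payments; the last is €48.69.
Total paid = 11·€70.00 + €48.69 = €818.69.
Total interest = total paid − principal = €818.69 − €765.00 = €53.69.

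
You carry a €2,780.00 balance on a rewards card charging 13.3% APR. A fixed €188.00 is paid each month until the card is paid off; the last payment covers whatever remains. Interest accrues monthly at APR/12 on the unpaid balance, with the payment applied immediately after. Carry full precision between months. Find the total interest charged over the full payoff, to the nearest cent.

Monthly rate r = 13.3%/12 = 1.10833% = 0.0110833.
Payoff takes n = ⌈−ln(1 − rB₀/P)/ln(1+r)⌉ = ⌈16.239⌉ = 17 payments; the last is €45.21.
Total paid = 16·€188.00 + €45.21 = €3,053.21.
Total interest = total paid − principal = €3,053.21 − €2,780.00 = €273.21.

€273.21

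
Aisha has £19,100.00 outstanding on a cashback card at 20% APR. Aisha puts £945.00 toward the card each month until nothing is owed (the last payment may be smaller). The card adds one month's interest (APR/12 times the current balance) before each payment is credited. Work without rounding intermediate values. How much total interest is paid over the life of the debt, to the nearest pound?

£4,385

Monthly rate r = 20%/12 = 1.66667% = 0.0166667.
Payoff takes n = ⌈−ln(1 − rB₀/P)/ln(1+r)⌉ = ⌈24.851⌉ = 25 payments; the last is £805.21.
Total paid = 24·£945.00 + £805.21 = £23,485.21.
Total interest = total paid − principal = £23,485.21 − £19,100.00 = £4,385.21.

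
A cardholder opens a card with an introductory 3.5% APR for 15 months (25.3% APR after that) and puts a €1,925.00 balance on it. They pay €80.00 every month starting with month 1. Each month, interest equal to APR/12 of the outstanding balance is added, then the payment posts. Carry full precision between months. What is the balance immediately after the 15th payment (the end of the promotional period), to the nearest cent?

Promo months 1–15 at r₀ = 3.5%/12 = 0.00291667; months 16+ at r₁ = 25.3%/12 = 0.0210833.
After month 15: iterate B ← B·(1+r₀) − €80.00 for 15 months → €786.15.

€786.15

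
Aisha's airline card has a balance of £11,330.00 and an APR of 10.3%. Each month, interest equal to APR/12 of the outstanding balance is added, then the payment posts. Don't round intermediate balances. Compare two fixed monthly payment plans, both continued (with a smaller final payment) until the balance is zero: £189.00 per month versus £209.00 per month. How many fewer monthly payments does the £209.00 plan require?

Monthly rate r = 10.3%/12 = 0.858333% = 0.00858333.
At £189.00/mo: n = ⌈−ln(1 − rB₀/P)/ln(1+r)⌉ = 85 payments (last £105.18); total interest = total paid − £11,330.00 = £4,651.18.
At £209.00/mo: 74 payments (last £52.82); total interest £3,979.82.
Payments saved = 85 − 74 = 11.

11 fewer payments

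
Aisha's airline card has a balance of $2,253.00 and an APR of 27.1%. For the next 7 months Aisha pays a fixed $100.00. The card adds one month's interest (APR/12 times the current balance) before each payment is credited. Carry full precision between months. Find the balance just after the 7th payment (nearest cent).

Monthly rate r = 27.1%/12 = 2.25833% = 0.0225833.
Each month: B ← B·(1+r) − $100.00.
Month 1: interest $50.88; balance after payment $2,203.88.
Month 2: interest $49.77; balance after payment $2,153.65.
Month 3: interest $48.64; balance after payment $2,102.29.
Month 4: interest $47.48; balance after payment $2,049.76.
Month 5: interest $46.29; balance after payment $1,996.06.
Month 6: interest $45.08; balance after payment $1,941.13.
Month 7: interest $43.84; balance after payment $1,884.97.

$1,884.97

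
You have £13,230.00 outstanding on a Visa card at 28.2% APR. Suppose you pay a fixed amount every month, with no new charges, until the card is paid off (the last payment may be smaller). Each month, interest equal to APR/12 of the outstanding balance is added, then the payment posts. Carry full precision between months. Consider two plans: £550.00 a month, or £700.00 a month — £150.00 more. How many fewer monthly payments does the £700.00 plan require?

10 fewer payments

Monthly rate r = 28.2%/12 = 2.35% = 0.0235.
At £550.00/mo: n = ⌈−ln(1 − rB₀/P)/ln(1+r)⌉ = 36 payments (last £476.04); total interest = total paid − £13,230.00 = £6,496.04.
At £700.00/mo: 26 payments (last £199.15); total interest £4,469.15.
Payments saved = 36 − 26 = 10.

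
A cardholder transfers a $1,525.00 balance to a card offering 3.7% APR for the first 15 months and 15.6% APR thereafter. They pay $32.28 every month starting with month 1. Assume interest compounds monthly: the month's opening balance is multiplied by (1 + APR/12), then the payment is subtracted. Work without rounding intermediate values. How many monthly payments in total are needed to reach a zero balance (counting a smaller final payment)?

Promo months 1–15 at r₀ = 3.7%/12 = 0.00308333; months 16+ at r₁ = 15.6%/12 = 0.013.
After month 15: iterate B ← B·(1+r₀) − $32.28 for 15 months → $1,102.28.
Then at r₁ with $32.28/mo: n₂ = −ln(1 − r₁·B/P)/ln(1+r₁) ≈ 45.43 → 46 more payments.

61 months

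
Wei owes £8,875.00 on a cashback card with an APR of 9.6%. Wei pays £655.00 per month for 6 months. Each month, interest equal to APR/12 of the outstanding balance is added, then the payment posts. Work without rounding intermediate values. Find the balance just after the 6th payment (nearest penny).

Monthly rate r = 9.6%/12 = 0.8% = 0.008.
Each month: B ← B·(1+r) − £655.00.
Month 1: interest £71.00; balance after payment £8,291.00.
Month 2: interest £66.33; balance after payment £7,702.33.
Month 3: interest £61.62; balance after payment £7,108.95.
Month 4: interest £56.87; balance after payment £6,510.82.
Month 5: interest £52.09; balance after payment £5,907.90.
Month 6: interest £47.26; balance after payment £5,300.17.

£5,300.17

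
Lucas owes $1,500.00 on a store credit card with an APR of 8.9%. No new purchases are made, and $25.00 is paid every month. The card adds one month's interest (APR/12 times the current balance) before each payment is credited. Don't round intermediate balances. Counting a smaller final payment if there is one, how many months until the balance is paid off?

Monthly rate r = 8.9%/12 = 0.741667% = 0.00741667.
Recurrence: B ← B·(1+r) − $25.00.
Month 1: interest $11.12; balance after payment $1,486.12.
Month 2: interest $11.02; balance after payment $1,472.15.
Closed form: n = −ln(1 − rB₀/P)/ln(1+r) = −ln(0.555)/ln(1.00742) ≈ 79.681, so the balance reaches zero during payment 80.

80 months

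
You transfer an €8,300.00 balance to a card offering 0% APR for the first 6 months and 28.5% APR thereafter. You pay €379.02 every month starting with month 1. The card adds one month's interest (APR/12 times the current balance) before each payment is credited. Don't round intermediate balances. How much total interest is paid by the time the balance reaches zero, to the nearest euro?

Promo months 1–6 at r₀ = 0%/12 = 0; months 7+ at r₁ = 28.5%/12 = 0.02375.
After month 6 (no interest yet): B = €8,300.00 − 6·€379.02 = €6,025.88.
Then at r₁ with €379.02/mo: n₂ = −ln(1 − r₁·B/P)/ln(1+r₁) ≈ 20.20 → 21 more payments.
Total paid = 26·€379.02 + €76.79 = €9,931.31; interest = €9,931.31 − €8,300.00 = €1,631.31.

€1,631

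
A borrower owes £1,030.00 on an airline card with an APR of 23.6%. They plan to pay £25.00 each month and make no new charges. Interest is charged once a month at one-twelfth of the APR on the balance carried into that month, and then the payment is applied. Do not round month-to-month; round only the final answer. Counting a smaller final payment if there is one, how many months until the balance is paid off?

86 payments

Monthly rate r = 23.6%/12 = 1.96667% = 0.0196667.
Recurrence: B ← B·(1+r) − £25.00.
Month 1: interest £20.26; balance after payment £1,025.26.
Month 2: interest £20.16; balance after payment £1,020.42.
Closed form: n = −ln(1 − rB₀/P)/ln(1+r) = −ln(0.18973)/ln(1.01967) ≈ 85.344, so the balance reaches zero during payment 86.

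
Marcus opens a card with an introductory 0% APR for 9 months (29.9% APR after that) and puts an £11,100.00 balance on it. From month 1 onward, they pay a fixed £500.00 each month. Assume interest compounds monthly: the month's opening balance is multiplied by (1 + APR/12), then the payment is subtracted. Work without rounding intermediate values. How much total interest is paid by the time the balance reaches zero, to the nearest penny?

£1,503.73

Promo months 1–9 at r₀ = 0%/12 = 0; months 10+ at r₁ = 29.9%/12 = 0.0249167.
After month 9 (no interest yet): B = £11,100.00 − 9·£500.00 = £6,600.00.
Then at r₁ with £500.00/mo: n₂ = −ln(1 − r₁·B/P)/ln(1+r₁) ≈ 16.21 → 17 more payments.
Total paid = 25·£500.00 + £103.73 = £12,603.73; interest = £12,603.73 − £11,100.00 = £1,503.73.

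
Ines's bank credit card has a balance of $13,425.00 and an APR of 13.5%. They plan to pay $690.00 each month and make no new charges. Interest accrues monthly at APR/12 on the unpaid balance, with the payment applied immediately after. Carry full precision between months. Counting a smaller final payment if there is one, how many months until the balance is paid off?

23 months

Monthly rate r = 13.5%/12 = 1.125% = 0.01125.
Recurrence: B ← B·(1+r) − $690.00.
Month 1: interest $151.03; balance after payment $12,886.03.
Month 2: interest $144.97; balance after payment $12,341.00.
Closed form: n = −ln(1 − rB₀/P)/ln(1+r) = −ln(0.78111)/ln(1.01125) ≈ 22.082, so the balance reaches zero during payment 23.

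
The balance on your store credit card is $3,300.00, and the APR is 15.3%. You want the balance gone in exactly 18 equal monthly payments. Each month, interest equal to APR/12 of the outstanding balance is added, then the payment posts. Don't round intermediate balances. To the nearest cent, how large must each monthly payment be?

$206.34

Monthly rate r = 15.3%/12 = 1.275% = 0.01275.
Level-payment amortization: P = B₀·r / (1 − (1+r)^(−n)) = 3300.00·0.01275 / (1 − 1.01275^(−18)).
Denominator 1 − (1+r)^(−18) = 0.203914953.
P = 42.075 / 0.203914953 ≈ 206.34.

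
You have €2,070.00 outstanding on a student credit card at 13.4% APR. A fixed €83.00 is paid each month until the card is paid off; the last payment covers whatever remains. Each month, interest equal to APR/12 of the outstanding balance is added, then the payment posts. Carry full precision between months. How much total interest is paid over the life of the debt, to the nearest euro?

€370

Monthly rate r = 13.4%/12 = 1.11667% = 0.0111667.
Payoff takes n = ⌈−ln(1 − rB₀/P)/ln(1+r)⌉ = ⌈29.394⌉ = 30 payments; the last is €32.82.
Total paid = 29·€83.00 + €32.82 = €2,439.82.
Total interest = total paid − principal = €2,439.82 − €2,070.00 = €369.82.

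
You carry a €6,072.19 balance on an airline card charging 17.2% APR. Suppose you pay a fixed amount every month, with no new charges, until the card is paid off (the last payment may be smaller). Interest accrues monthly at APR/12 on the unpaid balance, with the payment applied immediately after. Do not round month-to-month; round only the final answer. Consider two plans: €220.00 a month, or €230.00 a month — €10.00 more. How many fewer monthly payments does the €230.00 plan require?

2 fewer payments

Monthly rate r = 17.2%/12 = 1.43333% = 0.0143333.
At €220.00/mo: n = ⌈−ln(1 − rB₀/P)/ln(1+r)⌉ = 36 payments (last €84.37); total interest = total paid − €6,072.19 = €1,712.18.
At €230.00/mo: 34 payments (last €94.70); total interest €1,612.51.
Payments saved = 36 − 34 = 2.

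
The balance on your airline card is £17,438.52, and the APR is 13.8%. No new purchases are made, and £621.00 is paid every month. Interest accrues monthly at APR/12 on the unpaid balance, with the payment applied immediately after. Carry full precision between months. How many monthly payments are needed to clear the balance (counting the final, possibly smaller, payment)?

Monthly rate r = 13.8%/12 = 1.15% = 0.0115.
Recurrence: B ← B·(1+r) − £621.00.
Month 1: interest £200.54; balance after payment £17,018.06.
Month 2: interest £195.71; balance after payment £16,592.77.
Closed form: n = −ln(1 − rB₀/P)/ln(1+r) = −ln(0.67706)/ln(1.0115) ≈ 34.107, so the balance reaches zero during payment 35.

35 months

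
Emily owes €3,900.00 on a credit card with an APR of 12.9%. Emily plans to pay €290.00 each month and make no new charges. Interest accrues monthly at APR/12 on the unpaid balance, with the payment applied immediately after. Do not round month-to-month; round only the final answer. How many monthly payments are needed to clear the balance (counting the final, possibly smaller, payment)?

15 payments

Monthly rate r = 12.9%/12 = 1.075% = 0.01075.
Recurrence: B ← B·(1+r) − €290.00.
Month 1: interest €41.93; balance after payment €3,651.93.
Month 2: interest €39.26; balance after payment €3,401.18.
Closed form: n = −ln(1 − rB₀/P)/ln(1+r) = −ln(0.85543)/ln(1.01075) ≈ 14.603, so the balance reaches zero during payment 15.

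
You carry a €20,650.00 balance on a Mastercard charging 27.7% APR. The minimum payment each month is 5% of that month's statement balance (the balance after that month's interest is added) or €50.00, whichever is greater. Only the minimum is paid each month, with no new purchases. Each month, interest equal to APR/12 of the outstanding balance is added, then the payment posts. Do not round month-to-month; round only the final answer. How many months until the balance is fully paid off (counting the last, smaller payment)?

134 months

Monthly rate r = 27.7%/12 = 2.30833% = 0.0230833.
While 5% of the post-interest balance exceeds €50.00, each month B ← (B·(1+r))·(1 − 0.05), i.e. B shrinks by the factor (1+r)·0.95 = 0.97193.
This holds for months 1–108. Entering month 109 the balance is €953.80; 5% of the post-interest balance is now below €50.00, so the flat €50.00 minimum applies from here.
From month 109 a fixed €50.00 at rate r clears €953.80 in 26 more payments. Total: 108 + 26 = 134 months.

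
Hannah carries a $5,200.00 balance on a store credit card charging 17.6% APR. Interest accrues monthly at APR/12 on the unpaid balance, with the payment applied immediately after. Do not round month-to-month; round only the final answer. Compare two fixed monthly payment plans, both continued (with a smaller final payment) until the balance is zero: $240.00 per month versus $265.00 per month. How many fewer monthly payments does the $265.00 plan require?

Monthly rate r = 17.6%/12 = 1.46667% = 0.0146667.
At $240.00/mo: n = ⌈−ln(1 − rB₀/P)/ln(1+r)⌉ = 27 payments (last $63.57); total interest = total paid − $5,200.00 = $1,103.57.
At $265.00/mo: 24 payments (last $82.52); total interest $977.52.
Payments saved = 27 − 24 = 3.

3 fewer payments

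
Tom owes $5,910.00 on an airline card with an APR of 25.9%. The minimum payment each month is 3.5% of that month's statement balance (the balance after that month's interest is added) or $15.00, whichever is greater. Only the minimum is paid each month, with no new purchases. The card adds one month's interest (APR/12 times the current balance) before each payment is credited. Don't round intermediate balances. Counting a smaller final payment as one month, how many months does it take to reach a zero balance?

Monthly rate r = 25.9%/12 = 2.15833% = 0.0215833.
While 3.5% of the post-interest balance exceeds $15.00, each month B ← (B·(1+r))·(1 − 0.035), i.e. B shrinks by the factor (1+r)·0.965 = 0.98583.
This holds for months 1–186. Entering month 187 the balance is $415.52; 3.5% of the post-interest balance is now below $15.00, so the flat $15.00 minimum applies from here.
From month 187 a fixed $15.00 at rate r clears $415.52 in 43 more payments. Total: 186 + 43 = 229 months.

229 months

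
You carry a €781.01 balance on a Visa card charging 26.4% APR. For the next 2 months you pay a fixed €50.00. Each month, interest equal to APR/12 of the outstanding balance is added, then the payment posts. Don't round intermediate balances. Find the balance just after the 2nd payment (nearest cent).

€714.65

Monthly rate r = 26.4%/12 = 2.2% = 0.022.
Each month: B ← B·(1+r) − €50.00.
Month 1: interest €17.18; balance after payment €748.19.
Month 2: interest €16.46; balance after payment €714.65.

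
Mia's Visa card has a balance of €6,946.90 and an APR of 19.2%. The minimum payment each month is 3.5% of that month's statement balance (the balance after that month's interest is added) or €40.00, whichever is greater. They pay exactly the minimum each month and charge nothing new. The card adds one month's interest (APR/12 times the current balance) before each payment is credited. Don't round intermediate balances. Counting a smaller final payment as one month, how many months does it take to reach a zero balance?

Monthly rate r = 19.2%/12 = 1.6% = 0.016.
While 3.5% of the post-interest balance exceeds €40.00, each month B ← (B·(1+r))·(1 − 0.035), i.e. B shrinks by the factor (1+r)·0.965 = 0.98044.
This holds for months 1–93. Entering month 94 the balance is €1,106.49; 3.5% of the post-interest balance is now below €40.00, so the flat €40.00 minimum applies from here.
From month 94 a fixed €40.00 at rate r clears €1,106.49 in 37 more payments. Total: 93 + 37 = 130 months.

130 months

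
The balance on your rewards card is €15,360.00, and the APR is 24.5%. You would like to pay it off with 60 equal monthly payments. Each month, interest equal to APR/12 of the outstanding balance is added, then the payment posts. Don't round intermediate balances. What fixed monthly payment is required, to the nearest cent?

€446.34

Monthly rate r = 24.5%/12 = 2.04167% = 0.0204167.
Level-payment amortization: P = B₀·r / (1 − (1+r)^(−n)) = 15360.00·0.0204167 / (1 − 1.02042^(−60)).
Denominator 1 − (1+r)^(−60) = 0.702595596.
P = 313.6 / 0.702595596 ≈ 446.34.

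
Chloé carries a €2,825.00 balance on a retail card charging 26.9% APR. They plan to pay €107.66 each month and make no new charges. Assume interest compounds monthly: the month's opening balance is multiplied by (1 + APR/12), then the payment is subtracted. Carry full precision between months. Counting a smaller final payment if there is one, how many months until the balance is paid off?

Monthly rate r = 26.9%/12 = 2.24167% = 0.0224167.
Recurrence: B ← B·(1+r) − €107.66.
Month 1: interest €63.33; balance after payment €2,780.67.
Month 2: interest €62.33; balance after payment €2,735.34.
Closed form: n = −ln(1 − rB₀/P)/ln(1+r) = −ln(0.41179)/ln(1.02242) ≈ 40.022, so the balance reaches zero during payment 41.

41 payments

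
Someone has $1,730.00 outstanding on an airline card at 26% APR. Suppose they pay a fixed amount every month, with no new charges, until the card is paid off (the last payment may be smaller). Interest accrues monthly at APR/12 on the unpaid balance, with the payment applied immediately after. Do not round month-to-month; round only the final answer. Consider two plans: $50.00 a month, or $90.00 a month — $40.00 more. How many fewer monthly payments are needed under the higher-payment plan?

Monthly rate r = 26%/12 = 2.16667% = 0.0216667.
At $50.00/mo: n = ⌈−ln(1 − rB₀/P)/ln(1+r)⌉ = 65 payments (last $30.69); total interest = total paid − $1,730.00 = $1,500.69.
At $90.00/mo: 26 payments (last $11.85); total interest $531.85.
Payments saved = 65 − 26 = 39.

39 fewer payments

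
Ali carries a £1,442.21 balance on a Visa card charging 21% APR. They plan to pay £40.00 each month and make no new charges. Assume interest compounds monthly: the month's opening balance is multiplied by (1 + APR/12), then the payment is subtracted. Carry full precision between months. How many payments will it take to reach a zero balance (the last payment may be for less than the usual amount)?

Monthly rate r = 21%/12 = 1.75% = 0.0175.
Recurrence: B ← B·(1+r) − £40.00.
Month 1: interest £25.24; balance after payment £1,427.45.
Month 2: interest £24.98; balance after payment £1,412.43.
Closed form: n = −ln(1 − rB₀/P)/ln(1+r) = −ln(0.36903)/ln(1.0175) ≈ 57.461, so the balance reaches zero during payment 58.

58 payments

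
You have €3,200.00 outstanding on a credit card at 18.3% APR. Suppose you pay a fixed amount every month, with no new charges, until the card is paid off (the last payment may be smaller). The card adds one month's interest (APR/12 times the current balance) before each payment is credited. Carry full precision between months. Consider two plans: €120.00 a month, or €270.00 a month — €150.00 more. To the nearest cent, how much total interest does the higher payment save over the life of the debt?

€582.31

Monthly rate r = 18.3%/12 = 1.525% = 0.01525.
At €120.00/mo: n = ⌈−ln(1 − rB₀/P)/ln(1+r)⌉ = 35 payments (last €59.00); total interest = total paid − €3,200.00 = €939.00.
At €270.00/mo: 14 payments (last €46.69); total interest €356.69.
Interest saved = €939.00 − €356.69 = €582.31.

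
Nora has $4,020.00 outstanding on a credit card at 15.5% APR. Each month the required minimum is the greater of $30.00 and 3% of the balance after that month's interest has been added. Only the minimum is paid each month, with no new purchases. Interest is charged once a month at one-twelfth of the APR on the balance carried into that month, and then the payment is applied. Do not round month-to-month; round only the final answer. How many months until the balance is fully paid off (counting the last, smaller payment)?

Monthly rate r = 15.5%/12 = 1.29167% = 0.0129167.
While 3% of the post-interest balance exceeds $30.00, each month B ← (B·(1+r))·(1 − 0.03), i.e. B shrinks by the factor (1+r)·0.97 = 0.98253.
This holds for months 1–80. Entering month 81 the balance is $981.44; 3% of the post-interest balance is now below $30.00, so the flat $30.00 minimum applies from here.
From month 81 a fixed $30.00 at rate r clears $981.44 in 43 more payments. Total: 80 + 43 = 123 months.

123 months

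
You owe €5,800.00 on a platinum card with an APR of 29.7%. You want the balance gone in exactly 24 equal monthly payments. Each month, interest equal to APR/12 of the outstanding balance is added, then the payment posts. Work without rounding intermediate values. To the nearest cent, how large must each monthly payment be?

€323.40

Monthly rate r = 29.7%/12 = 2.475% = 0.02475.
Level-payment amortization: P = B₀·r / (1 − (1+r)^(−n)) = 5800.00·0.02475 / (1 − 1.02475^(−24)).
Denominator 1 − (1+r)^(−24) = 0.443878414.
P = 143.55 / 0.443878414 ≈ 323.40.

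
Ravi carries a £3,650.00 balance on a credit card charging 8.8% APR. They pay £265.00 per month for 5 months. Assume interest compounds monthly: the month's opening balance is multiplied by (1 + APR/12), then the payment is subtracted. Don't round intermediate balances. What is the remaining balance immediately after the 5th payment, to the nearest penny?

£2,441.23

Monthly rate r = 8.8%/12 = 0.733333% = 0.00733333.
Each month: B ← B·(1+r) − £265.00.
Month 1: interest £26.77; balance after payment £3,411.77.
Month 2: interest £25.02; balance after payment £3,171.79.
Month 3: interest £23.26; balance after payment £2,930.05.
Month 4: interest £21.49; balance after payment £2,686.53.
Month 5: interest £19.70; balance after payment £2,441.23.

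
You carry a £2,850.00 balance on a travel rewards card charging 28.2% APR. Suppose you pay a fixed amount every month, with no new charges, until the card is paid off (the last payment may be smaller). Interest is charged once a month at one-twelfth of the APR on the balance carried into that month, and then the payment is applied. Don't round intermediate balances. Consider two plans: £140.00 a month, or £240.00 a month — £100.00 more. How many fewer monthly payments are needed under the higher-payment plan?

14 fewer payments

Monthly rate r = 28.2%/12 = 2.35% = 0.0235.
At £140.00/mo: n = ⌈−ln(1 − rB₀/P)/ln(1+r)⌉ = 29 payments (last £2.76); total interest = total paid − £2,850.00 = £1,072.76.
At £240.00/mo: 15 payments (last £20.98); total interest £530.98.
Payments saved = 29 − 15 = 14.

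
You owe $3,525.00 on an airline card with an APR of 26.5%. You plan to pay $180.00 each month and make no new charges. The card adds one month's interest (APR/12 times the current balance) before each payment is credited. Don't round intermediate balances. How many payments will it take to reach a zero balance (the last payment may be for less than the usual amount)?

Monthly rate r = 26.5%/12 = 2.20833% = 0.0220833.
Recurrence: B ← B·(1+r) − $180.00.
Month 1: interest $77.84; balance after payment $3,422.84.
Month 2: interest $75.59; balance after payment $3,318.43.
Closed form: n = −ln(1 − rB₀/P)/ln(1+r) = −ln(0.56753)/ln(1.02208) ≈ 25.933, so the balance reaches zero during payment 26.

26 months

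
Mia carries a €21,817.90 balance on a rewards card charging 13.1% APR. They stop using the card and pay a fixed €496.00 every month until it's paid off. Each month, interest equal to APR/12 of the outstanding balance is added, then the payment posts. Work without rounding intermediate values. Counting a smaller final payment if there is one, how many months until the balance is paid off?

Monthly rate r = 13.1%/12 = 1.09167% = 0.0109167.
Recurrence: B ← B·(1+r) − €496.00.
Month 1: interest €238.18; balance after payment €21,560.08.
Month 2: interest €235.36; balance after payment €21,299.44.
Closed form: n = −ln(1 − rB₀/P)/ln(1+r) = −ln(0.5198)/ln(1.01092) ≈ 60.263, so the balance reaches zero during payment 61.

61 months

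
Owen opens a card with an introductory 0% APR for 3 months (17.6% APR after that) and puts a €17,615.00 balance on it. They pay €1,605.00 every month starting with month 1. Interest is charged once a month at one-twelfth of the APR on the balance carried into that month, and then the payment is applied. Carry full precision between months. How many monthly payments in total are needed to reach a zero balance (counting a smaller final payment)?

Promo months 1–3 at r₀ = 0%/12 = 0; months 4+ at r₁ = 17.6%/12 = 0.0146667.
After month 3 (no interest yet): B = €17,615.00 − 3·€1,605.00 = €12,800.00.
Then at r₁ with €1,605.00/mo: n₂ = −ln(1 − r₁·B/P)/ln(1+r₁) ≈ 8.54 → 9 more payments.

12 months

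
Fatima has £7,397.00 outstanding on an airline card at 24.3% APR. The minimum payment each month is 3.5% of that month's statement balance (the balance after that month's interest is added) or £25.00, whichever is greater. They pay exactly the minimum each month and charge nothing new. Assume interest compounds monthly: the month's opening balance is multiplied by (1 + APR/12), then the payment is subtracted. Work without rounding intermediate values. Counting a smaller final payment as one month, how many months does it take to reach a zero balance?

194 months

Monthly rate r = 24.3%/12 = 2.025% = 0.02025.
While 3.5% of the post-interest balance exceeds £25.00, each month B ← (B·(1+r))·(1 − 0.035), i.e. B shrinks by the factor (1+r)·0.965 = 0.98454.
This holds for months 1–152. Entering month 153 the balance is £692.80; 3.5% of the post-interest balance is now below £25.00, so the flat £25.00 minimum applies from here.
From month 153 a fixed £25.00 at rate r clears £692.80 in 42 more payments. Total: 152 + 42 = 194 months.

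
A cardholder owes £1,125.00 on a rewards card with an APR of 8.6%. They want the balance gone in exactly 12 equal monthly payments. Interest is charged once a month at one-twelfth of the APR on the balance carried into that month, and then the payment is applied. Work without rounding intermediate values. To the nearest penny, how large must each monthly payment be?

Monthly rate r = 8.6%/12 = 0.716667% = 0.00716667.
Level-payment amortization: P = B₀·r / (1 − (1+r)^(−n)) = 1125.00·0.00716667 / (1 − 1.00717^(−12)).
Denominator 1 − (1+r)^(−12) = 0.0821242975.
P = 8.0625 / 0.0821242975 ≈ 98.17.

£98.17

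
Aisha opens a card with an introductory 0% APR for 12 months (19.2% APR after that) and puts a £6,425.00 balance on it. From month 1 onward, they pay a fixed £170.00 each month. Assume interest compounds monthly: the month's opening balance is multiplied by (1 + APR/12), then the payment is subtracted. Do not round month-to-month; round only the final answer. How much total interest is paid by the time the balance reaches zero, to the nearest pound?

£1,315

Promo months 1–12 at r₀ = 0%/12 = 0; months 13+ at r₁ = 19.2%/12 = 0.016.
After month 12 (no interest yet): B = £6,425.00 − 12·£170.00 = £4,385.00.
Then at r₁ with £170.00/mo: n₂ = −ln(1 − r₁·B/P)/ln(1+r₁) ≈ 33.53 → 34 more payments.
Total paid = 45·£170.00 + £90.39 = £7,740.39; interest = £7,740.39 − £6,425.00 = £1,315.39.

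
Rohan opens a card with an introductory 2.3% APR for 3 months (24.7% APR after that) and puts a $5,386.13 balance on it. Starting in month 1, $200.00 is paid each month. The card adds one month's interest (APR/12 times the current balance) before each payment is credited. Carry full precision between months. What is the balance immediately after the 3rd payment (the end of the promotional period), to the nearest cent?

Promo months 1–3 at r₀ = 2.3%/12 = 0.00191667; months 4+ at r₁ = 24.7%/12 = 0.0205833.
After month 3: iterate B ← B·(1+r₀) − $200.00 for 3 months → $4,816.01.

$4,816.01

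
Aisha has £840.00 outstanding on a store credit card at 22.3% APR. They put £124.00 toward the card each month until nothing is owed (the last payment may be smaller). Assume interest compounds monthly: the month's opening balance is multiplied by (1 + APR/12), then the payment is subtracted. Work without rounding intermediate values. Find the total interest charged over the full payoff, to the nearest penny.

Monthly rate r = 22.3%/12 = 1.85833% = 0.0185833.
Payoff takes n = ⌈−ln(1 − rB₀/P)/ln(1+r)⌉ = ⌈7.307⌉ = 8 payments; the last is £38.34.
Total paid = 7·£124.00 + £38.34 = £906.34.
Total interest = total paid − principal = £906.34 − £840.00 = £66.34.

£66.34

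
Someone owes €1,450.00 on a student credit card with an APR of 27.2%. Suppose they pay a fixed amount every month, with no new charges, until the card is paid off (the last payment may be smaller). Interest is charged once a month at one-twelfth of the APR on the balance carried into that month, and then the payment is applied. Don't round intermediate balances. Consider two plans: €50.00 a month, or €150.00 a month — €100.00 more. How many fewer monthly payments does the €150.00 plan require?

Monthly rate r = 27.2%/12 = 2.26667% = 0.0226667.
At €50.00/mo: n = ⌈−ln(1 − rB₀/P)/ln(1+r)⌉ = 48 payments (last €39.26); total interest = total paid − €1,450.00 = €939.26.
At €150.00/mo: 12 payments (last €5.23); total interest €205.23.
Payments saved = 48 − 12 = 36.

36 fewer payments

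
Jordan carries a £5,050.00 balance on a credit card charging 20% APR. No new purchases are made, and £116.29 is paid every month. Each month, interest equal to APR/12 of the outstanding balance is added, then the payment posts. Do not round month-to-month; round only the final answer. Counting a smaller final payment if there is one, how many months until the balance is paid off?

78 payments

Monthly rate r = 20%/12 = 1.66667% = 0.0166667.
Recurrence: B ← B·(1+r) − £116.29.
Month 1: interest £84.17; balance after payment £5,017.88.
Month 2: interest £83.63; balance after payment £4,985.22.
Closed form: n = −ln(1 − rB₀/P)/ln(1+r) = −ln(0.27623)/ln(1.01667) ≈ 77.832, so the balance reaches zero during payment 78.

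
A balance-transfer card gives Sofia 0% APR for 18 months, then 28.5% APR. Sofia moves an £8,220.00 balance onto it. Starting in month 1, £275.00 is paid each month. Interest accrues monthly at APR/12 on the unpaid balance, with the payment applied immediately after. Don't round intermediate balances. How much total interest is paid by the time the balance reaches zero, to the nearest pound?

£618

Promo months 1–18 at r₀ = 0%/12 = 0; months 19+ at r₁ = 28.5%/12 = 0.02375.
After month 18 (no interest yet): B = £8,220.00 − 18·£275.00 = £3,270.00.
Then at r₁ with £275.00/mo: n₂ = −ln(1 − r₁·B/P)/ln(1+r₁) ≈ 14.14 → 15 more payments.
Total paid = 32·£275.00 + £38.38 = £8,838.38; interest = £8,838.38 − £8,220.00 = £618.38.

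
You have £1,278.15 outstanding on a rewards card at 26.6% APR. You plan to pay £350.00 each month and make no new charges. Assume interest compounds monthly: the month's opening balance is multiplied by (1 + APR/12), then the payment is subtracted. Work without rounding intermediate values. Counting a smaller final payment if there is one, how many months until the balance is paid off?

4 payments

Monthly rate r = 26.6%/12 = 2.21667% = 0.0221667.
Recurrence: B ← B·(1+r) − £350.00.
Month 1: interest £28.33; balance after payment £956.48.
Month 2: interest £21.20; balance after payment £627.68.
Month 3: interest £13.91; balance after payment £291.60.
Month 4: interest £6.46; balance after payment £0.00.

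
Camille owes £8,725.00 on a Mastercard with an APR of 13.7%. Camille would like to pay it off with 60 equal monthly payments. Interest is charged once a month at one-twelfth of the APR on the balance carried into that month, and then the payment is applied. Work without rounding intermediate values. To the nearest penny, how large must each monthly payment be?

Monthly rate r = 13.7%/12 = 1.14167% = 0.0114167.
Level-payment amortization: P = B₀·r / (1 − (1+r)^(−n)) = 8725.00·0.0114167 / (1 − 1.01142^(−60)).
Denominator 1 − (1+r)^(−60) = 0.493949747.
P = 99.6104 / 0.493949747 ≈ 201.66.

£201.66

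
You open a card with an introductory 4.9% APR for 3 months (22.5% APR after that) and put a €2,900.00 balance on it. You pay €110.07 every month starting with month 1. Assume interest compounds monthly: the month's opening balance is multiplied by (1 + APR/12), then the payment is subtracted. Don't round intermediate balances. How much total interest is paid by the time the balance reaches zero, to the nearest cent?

Promo months 1–3 at r₀ = 4.9%/12 = 0.00408333; months 4+ at r₁ = 22.5%/12 = 0.01875.
After month 3: iterate B ← B·(1+r₀) − €110.07 for 3 months → €2,604.11.
Then at r₁ with €110.07/mo: n₂ = −ln(1 − r₁·B/P)/ln(1+r₁) ≈ 31.56 → 32 more payments.
Total paid = 34·€110.07 + €61.87 = €3,804.25; interest = €3,804.25 − €2,900.00 = €904.25.

€904.25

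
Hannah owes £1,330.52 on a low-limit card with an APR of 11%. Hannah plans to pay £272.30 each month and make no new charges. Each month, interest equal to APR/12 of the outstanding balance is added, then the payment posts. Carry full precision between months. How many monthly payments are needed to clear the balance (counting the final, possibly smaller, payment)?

Monthly rate r = 11%/12 = 0.916667% = 0.00916667.
Recurrence: B ← B·(1+r) − £272.30.
Month 1: interest £12.20; balance after payment £1,070.42.
Month 2: interest £9.81; balance after payment £807.93.
Month 3: interest £7.41; balance after payment £543.03.
Month 4: interest £4.98; balance after payment £275.71.
Month 5: interest £2.53; balance after payment £5.94.
Month 6: interest £0.05; balance after payment £0.00.

6 months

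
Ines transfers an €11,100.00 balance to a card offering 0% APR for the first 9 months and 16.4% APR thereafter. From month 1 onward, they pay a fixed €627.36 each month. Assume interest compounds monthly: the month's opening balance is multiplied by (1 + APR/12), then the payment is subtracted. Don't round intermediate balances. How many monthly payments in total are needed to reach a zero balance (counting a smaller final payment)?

19 payments

Promo months 1–9 at r₀ = 0%/12 = 0; months 10+ at r₁ = 16.4%/12 = 0.0136667.
After month 9 (no interest yet): B = €11,100.00 − 9·€627.36 = €5,453.76.
Then at r₁ with €627.36/mo: n₂ = −ln(1 − r₁·B/P)/ln(1+r₁) ≈ 9.32 → 10 more payments.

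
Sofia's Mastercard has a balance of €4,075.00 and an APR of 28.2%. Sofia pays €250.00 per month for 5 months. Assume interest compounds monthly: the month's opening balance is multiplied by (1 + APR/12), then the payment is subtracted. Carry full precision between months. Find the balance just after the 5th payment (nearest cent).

€3,266.70

Monthly rate r = 28.2%/12 = 2.35% = 0.0235.
Each month: B ← B·(1+r) − €250.00.
Month 1: interest €95.76; balance after payment €3,920.76.
Month 2: interest €92.14; balance after payment €3,762.90.
Month 3: interest €88.43; balance after payment €3,601.33.
Month 4: interest €84.63; balance after payment €3,435.96.
Month 5: interest €80.75; balance after payment €3,266.70.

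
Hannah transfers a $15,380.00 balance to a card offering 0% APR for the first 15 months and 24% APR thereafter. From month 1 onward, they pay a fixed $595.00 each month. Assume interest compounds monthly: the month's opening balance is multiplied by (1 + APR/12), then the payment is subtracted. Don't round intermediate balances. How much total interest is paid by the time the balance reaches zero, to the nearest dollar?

$895

Promo months 1–15 at r₀ = 0%/12 = 0; months 16+ at r₁ = 24%/12 = 0.02.
After month 15 (no interest yet): B = $15,380.00 − 15·$595.00 = $6,455.00.
Then at r₁ with $595.00/mo: n₂ = −ln(1 − r₁·B/P)/ln(1+r₁) ≈ 12.35 → 13 more payments.
Total paid = 27·$595.00 + $210.43 = $16,275.43; interest = $16,275.43 − $15,380.00 = $895.43.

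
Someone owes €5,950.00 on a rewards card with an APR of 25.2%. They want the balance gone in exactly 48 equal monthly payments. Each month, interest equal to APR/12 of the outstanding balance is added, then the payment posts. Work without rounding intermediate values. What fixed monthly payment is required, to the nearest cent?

Monthly rate r = 25.2%/12 = 2.1% = 0.021.
Level-payment amortization: P = B₀·r / (1 − (1+r)^(−n)) = 5950.00·0.021 / (1 − 1.021^(−48)).
Denominator 1 − (1+r)^(−48) = 0.631222531.
P = 124.95 / 0.631222531 ≈ 197.95.

€197.95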